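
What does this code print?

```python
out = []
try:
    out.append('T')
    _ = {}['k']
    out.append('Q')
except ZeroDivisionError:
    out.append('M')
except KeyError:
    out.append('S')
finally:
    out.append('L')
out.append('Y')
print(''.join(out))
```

Execution trace: 'T' (try body) → 'S' (except KeyError) → 'L' (finally) → 'Y' (after the try/except). Output: TSLY

Answer: TSLY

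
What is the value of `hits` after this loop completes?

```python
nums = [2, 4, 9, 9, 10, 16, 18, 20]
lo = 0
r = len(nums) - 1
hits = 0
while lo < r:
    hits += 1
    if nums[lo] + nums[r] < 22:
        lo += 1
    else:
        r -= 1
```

Steps to find pair summing to 22
`hits` takes the values: 0 → 1 → 2 → 3 → 4 → 5 → 6 → 7

Answer: 7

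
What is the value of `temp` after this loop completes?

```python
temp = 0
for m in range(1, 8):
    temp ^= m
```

XOR of 1 to 7
`temp` takes the values: 0 → 1 → 3 → 0 → 4 → 1 → 7 → 0

Answer: 0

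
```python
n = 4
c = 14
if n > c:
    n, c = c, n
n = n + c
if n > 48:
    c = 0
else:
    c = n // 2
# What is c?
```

Trace:
`n = 4` → n = 4
`c = 14` → c = 14
`if n > c: ...` → n > c is False → no variable changes
`n = n + c` → n = 18
`if n > 48: ...` → n > 48 is False, take else branch → c = 9
So c = 9

Answer: 9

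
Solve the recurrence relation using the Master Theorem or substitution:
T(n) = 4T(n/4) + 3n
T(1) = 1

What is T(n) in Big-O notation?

By Master Theorem: a=4, b=4, f(n)=3n. Since log_4(4) = 1 and f(n) = Θ(n^1), Case 2 applies. T(n) = O(n log n).

Answer: O(n log n)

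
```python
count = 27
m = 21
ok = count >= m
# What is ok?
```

Trace:
`count = 27` → count = 27
`m = 21` → m = 21
`ok = count >= m` → ok = True
So ok = True

Answer: True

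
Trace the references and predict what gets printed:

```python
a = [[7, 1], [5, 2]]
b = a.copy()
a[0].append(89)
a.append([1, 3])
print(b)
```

Key concept: shallow copy with nested lists.
Step by step:
`a = [[7, 1], [5, 2]]` → a = [[7, 1], [5, 2]]
`b = a.copy()` → b = [[7, 1], [5, 2]]
`a[0].append(89)` → a = [[7, 1, 89], [5, 2]]; b = [[7, 1, 89], [5, 2]]
`a.append([1, 3])` → a = [[7, 1, 89], [5, 2], [1, 3]]
`print(b)` → prints [[7, 1, 89], [5, 2]]

Answer: [[7, 1, 89], [5, 2]]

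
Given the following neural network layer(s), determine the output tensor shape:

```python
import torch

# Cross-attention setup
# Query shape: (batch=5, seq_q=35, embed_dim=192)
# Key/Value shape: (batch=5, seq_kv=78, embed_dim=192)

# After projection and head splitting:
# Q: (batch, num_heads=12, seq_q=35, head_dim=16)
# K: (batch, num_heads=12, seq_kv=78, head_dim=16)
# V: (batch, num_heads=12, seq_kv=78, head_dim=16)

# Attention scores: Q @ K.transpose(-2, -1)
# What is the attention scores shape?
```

Input: (5, 35, 192) -> Output: (5, 12, 35, 78)

Answer: (5, 12, 35, 78)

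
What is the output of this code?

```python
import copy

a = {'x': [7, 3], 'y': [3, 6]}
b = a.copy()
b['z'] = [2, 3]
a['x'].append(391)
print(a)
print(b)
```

Key concept: shallow copy of dict with mutable values.
Step by step:
`a = {'x': [7, 3], 'y': [3, 6]}` → a = {'x': [7, 3], 'y': [3, 6]}
`b = a.copy()` → b = {'x': [7, 3], 'y': [3, 6]}
`b['z'] = [2, 3]` → b = {'x': [7, 3], 'y': [3, 6], 'z': [2, 3]}
`a['x'].append(391)` → a = {'x': [7, 3, 391], 'y': [3, 6]}; b = {'x': [7, 3, 391], 'y': [3, 6], 'z': [2, 3]}
`print(a)` → prints {'x': [7, 3, 391], 'y': [3, 6]}
`print(b)` → prints {'x': [7, 3, 391], 'y': [3, 6], 'z': [2, 3]}

Answer:
{'x': [7, 3, 391], 'y': [3, 6]}
{'x': [7, 3, 391], 'y': [3, 6], 'z': [2, 3]}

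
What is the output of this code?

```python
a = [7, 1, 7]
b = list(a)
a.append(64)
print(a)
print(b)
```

Key concept: list() constructor creates copy.
Step by step:
`a = [7, 1, 7]` → a = [7, 1, 7]
`b = list(a)` → b = [7, 1, 7]
`a.append(64)` → a = [7, 1, 7, 64]
`print(a)` → prints [7, 1, 7, 64]
`print(b)` → prints [7, 1, 7]

Answer:
[7, 1, 7, 64]
[7, 1, 7]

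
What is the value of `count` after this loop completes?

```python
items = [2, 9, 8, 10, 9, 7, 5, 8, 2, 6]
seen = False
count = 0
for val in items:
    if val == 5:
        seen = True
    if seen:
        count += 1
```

Count elements after first 5 in [2, 9, 8, 10, 9, 7, 5, 8, 2, 6]
`count` takes the values: 0 → 1 → 2 → 3 → 4

Answer: 4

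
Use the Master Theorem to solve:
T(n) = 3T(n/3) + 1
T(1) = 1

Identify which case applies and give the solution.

a=3, b=3, f(n)=1. log_3(3) = 1. Since c=0 < 1, Case 1 applies: T(n) = Θ(n^log_b(a)) = O(n).

Answer: O(n) - Case 1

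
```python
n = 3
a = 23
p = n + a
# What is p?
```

Trace:
`n = 3` → n = 3
`a = 23` → a = 23
`p = n + a` → p = 26
So p = 26

Answer: 26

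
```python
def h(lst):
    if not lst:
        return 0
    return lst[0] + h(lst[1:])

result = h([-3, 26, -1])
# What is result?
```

(-3) + 26 + (-1) + 0 = 22

Answer: 22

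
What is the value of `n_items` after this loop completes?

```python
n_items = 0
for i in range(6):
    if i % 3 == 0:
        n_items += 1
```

Count numbers divisible by 3 in range(6)
`n_items` takes the values: 0 → 1 → 2

Answer: 2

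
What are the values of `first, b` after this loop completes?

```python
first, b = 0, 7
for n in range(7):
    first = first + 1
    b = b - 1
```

first goes 0→7, b goes 7→0
`first, b` takes the values: (0, 7) → (1, 7) → (1, 6) → (2, 6) → (2, 5) → (3, 5) → (3, 4) → (4, 4) → (4, 3) → (5, 3) → (5, 2) → (6, 2) → (6, 1) → (7, 1) → (7, 0)

Answer: 7, 0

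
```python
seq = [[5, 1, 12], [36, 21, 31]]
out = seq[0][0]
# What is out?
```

Trace:
`seq = [[5, 1, 12], [36, 21, 31]]` → seq = [[5, 1, 12], [36, 21, 31]]
`out = seq[0][0]` → out = 5
So out = 5

Answer: 5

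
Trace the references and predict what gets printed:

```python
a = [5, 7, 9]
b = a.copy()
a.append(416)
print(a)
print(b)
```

Key concept: list.copy() creates independent copy.
Step by step:
`a = [5, 7, 9]` → a = [5, 7, 9]
`b = a.copy()` → b = [5, 7, 9]
`a.append(416)` → a = [5, 7, 9, 416]
`print(a)` → prints [5, 7, 9, 416]
`print(b)` → prints [5, 7, 9]

Answer:
[5, 7, 9, 416]
[5, 7, 9]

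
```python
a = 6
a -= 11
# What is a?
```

Trace:
`a = 6` → a = 6
`a -= 11` → a = -5
So a = -5

Answer: -5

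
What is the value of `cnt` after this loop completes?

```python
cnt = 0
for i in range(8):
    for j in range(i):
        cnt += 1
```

Triangle number: 0+1+2+...+7
`cnt` takes the values: 0 → 1 → 2 → 3 → 4 → 5 → 6 → 7 → 8 → 9 → 10 → 11 → 12 → 13 → 14 → 15 → 16 → 17 → 18 → 19 → 20 → 21 → 22 → 23 → 24 → 25 → 26 → 27 → 28

Answer: 28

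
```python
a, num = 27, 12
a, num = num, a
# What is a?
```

Trace:
`a, num = 27, 12` → a = 27; num = 12
`a, num = num, a` → a = 12; num = 27
So a = 12

Answer: 12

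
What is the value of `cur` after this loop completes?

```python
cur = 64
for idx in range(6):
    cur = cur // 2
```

Halve 6 times: 64 // 2^6 = 1
`cur` takes the values: 64 → 32 → 16 → 8 → 4 → 2 → 1

Answer: 1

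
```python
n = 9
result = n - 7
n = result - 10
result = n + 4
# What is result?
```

Trace:
`n = 9` → n = 9
`result = n - 7` → result = 2
`n = result - 10` → n = -8
`result = n + 4` → result = -4
So result = -4

Answer: -4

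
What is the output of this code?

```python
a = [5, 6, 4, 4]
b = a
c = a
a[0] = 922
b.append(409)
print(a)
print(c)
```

Key concept: multiple aliases.
Step by step:
`a = [5, 6, 4, 4]` → a = [5, 6, 4, 4]
`b = a` → b = [5, 6, 4, 4] (same object as a)
`c = a` → c = [5, 6, 4, 4] (same object as a, b)
`a[0] = 922` → a = [922, 6, 4, 4] (same object as b, c); b = [922, 6, 4, 4] (same object as a, c); c = [922, 6, 4, 4] (same object as a, b)
`b.append(409)` → a = [922, 6, 4, 4, 409] (same object as b, c); b = [922, 6, 4, 4, 409] (same object as a, c); c = [922, 6, 4, 4, 409] (same object as a, b)
`print(a)` → prints [922, 6, 4, 4, 409]
`print(c)` → prints [922, 6, 4, 4, 409]

Answer:
[922, 6, 4, 4, 409]
[922, 6, 4, 4, 409]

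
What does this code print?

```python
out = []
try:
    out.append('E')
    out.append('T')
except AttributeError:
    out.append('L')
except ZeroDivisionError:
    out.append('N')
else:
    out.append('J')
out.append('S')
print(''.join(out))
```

Execution trace: 'E' (try body) → 'T' (try body, no exception) → 'J' (else) → 'S' (after the try/except). Output: ETJS

Answer: ETJS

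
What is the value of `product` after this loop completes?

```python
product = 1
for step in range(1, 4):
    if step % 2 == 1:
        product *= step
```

Product of odd numbers 1 to 3
`product` takes the values: 1 → 3

Answer: 3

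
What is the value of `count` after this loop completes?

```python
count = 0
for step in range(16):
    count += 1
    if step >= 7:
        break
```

Loop breaks when step reaches 7, count is 8
`count` takes the values: 0 → 1 → 2 → 3 → 4 → 5 → 6 → 7 → 8

Answer: 8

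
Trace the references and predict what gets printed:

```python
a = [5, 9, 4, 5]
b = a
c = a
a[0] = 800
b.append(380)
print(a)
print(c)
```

Key concept: multiple aliases.
Step by step:
`a = [5, 9, 4, 5]` → a = [5, 9, 4, 5]
`b = a` → b = [5, 9, 4, 5] (same object as a)
`c = a` → c = [5, 9, 4, 5] (same object as a, b)
`a[0] = 800` → a = [800, 9, 4, 5] (same object as b, c); b = [800, 9, 4, 5] (same object as a, c); c = [800, 9, 4, 5] (same object as a, b)
`b.append(380)` → a = [800, 9, 4, 5, 380] (same object as b, c); b = [800, 9, 4, 5, 380] (same object as a, c); c = [800, 9, 4, 5, 380] (same object as a, b)
`print(a)` → prints [800, 9, 4, 5, 380]
`print(c)` → prints [800, 9, 4, 5, 380]

Answer:
[800, 9, 4, 5, 380]
[800, 9, 4, 5, 380]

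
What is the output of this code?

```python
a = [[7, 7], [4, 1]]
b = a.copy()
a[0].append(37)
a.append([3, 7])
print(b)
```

Key concept: shallow copy with nested lists.
Step by step:
`a = [[7, 7], [4, 1]]` → a = [[7, 7], [4, 1]]
`b = a.copy()` → b = [[7, 7], [4, 1]]
`a[0].append(37)` → a = [[7, 7, 37], [4, 1]]; b = [[7, 7, 37], [4, 1]]
`a.append([3, 7])` → a = [[7, 7, 37], [4, 1], [3, 7]]
`print(b)` → prints [[7, 7, 37], [4, 1]]

Answer: [[7, 7, 37], [4, 1]]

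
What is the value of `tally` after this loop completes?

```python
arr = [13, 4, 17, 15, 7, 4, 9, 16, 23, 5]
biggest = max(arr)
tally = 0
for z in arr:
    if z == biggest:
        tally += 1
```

Count of max value 23 in [13, 4, 17, 15, 7, 4, 9, 16, 23, 5]
`tally` takes the values: 0 → 1

Answer: 1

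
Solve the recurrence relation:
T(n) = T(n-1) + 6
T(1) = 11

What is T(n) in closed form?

Unrolling: T(n) = T(1) + 6·(n-1) = 11 + 6(n-1) = 6n + 5.

Answer: T(n) = 6n + 5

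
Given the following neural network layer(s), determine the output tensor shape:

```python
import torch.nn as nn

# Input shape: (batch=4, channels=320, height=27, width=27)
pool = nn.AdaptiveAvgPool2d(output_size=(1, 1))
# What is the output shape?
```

Input: (4, 320, 27, 27) -> Output: (4, 320, 1, 1)

Answer: (4, 320, 1, 1)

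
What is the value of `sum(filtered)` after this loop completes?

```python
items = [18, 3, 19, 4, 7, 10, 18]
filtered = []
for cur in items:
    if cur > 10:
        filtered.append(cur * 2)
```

Sum of doubled values > 10
`filtered` takes the values: [] → [36] → [36, 38] → [36, 38, 36]
So `sum(filtered)` = 110

Answer: 110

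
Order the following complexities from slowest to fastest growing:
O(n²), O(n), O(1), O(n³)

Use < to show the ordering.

Ordered by growth rate: O(1) < O(n) < O(n²) < O(n³)

Answer: O(1) < O(n) < O(n²) < O(n³)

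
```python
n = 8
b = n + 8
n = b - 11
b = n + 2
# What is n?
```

Trace:
`n = 8` → n = 8
`b = n + 8` → b = 16
`n = b - 11` → n = 5
`b = n + 2` → b = 7
So n = 5

Answer: 5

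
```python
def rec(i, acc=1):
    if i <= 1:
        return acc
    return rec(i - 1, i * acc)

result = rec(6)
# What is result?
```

Accumulator trace (n, acc): (6, 1) -> (5, 6) -> (4, 30) -> (3, 120) -> (2, 360) -> (1, 720) -> return 720

Answer: 720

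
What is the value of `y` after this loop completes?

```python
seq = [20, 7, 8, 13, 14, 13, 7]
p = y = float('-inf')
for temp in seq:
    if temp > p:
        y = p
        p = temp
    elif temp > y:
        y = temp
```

Second largest (with repeats) in [20, 7, 8, 13, 14, 13, 7]
`y` takes the values: -inf → 7 → 8 → 13 → 14

Answer: 14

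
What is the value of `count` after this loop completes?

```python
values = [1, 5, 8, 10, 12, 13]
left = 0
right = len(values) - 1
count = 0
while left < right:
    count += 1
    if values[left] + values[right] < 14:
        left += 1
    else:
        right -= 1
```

Steps to find pair summing to 14
`count` takes the values: 0 → 1 → 2 → 3 → 4 → 5

Answer: 5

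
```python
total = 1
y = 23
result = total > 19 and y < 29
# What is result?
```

Trace:
`total = 1` → total = 1
`y = 23` → y = 23
`result = total > 19 and y < 29` → result = False
So result = False

Answer: False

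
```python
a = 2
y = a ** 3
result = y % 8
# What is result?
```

Trace:
`a = 2` → a = 2
`y = a ** 3` → y = 8
`result = y % 8` → result = 0
So result = 0

Answer: 0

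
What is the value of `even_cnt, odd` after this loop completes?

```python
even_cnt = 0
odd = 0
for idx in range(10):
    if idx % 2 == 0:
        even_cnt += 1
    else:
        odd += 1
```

Count evens and odds in range(10)
`even_cnt, odd` takes the values: (0, 0) → (1, 0) → (1, 1) → (2, 1) → (2, 2) → (3, 2) → (3, 3) → (4, 3) → (4, 4) → (5, 4) → (5, 5)

Answer: 5, 5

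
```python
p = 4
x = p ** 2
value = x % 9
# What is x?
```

Trace:
`p = 4` → p = 4
`x = p ** 2` → x = 16
`value = x % 9` → value = 7
So x = 16

Answer: 16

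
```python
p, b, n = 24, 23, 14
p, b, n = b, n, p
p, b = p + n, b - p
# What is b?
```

Trace:
`p, b, n = 24, 23, 14` → p = 24; b = 23; n = 14
`p, b, n = b, n, p` → p = 23; b = 14; n = 24
`p, b = p + n, b - p` → p = 47; b = -9
So b = -9

Answer: -9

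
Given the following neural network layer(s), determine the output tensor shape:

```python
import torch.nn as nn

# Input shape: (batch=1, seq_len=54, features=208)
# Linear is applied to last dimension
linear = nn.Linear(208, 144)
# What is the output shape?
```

Input: (1, 54, 208) -> Output: (1, 54, 144)

Answer: (1, 54, 144)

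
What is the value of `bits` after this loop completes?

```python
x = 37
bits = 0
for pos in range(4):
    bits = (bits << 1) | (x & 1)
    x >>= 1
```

Reverse lowest 4 bits of 37
`bits` takes the values: 0 → 1 → 2 → 5 → 10

Answer: 10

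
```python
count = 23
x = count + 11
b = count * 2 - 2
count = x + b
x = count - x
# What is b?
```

Trace:
`count = 23` → count = 23
`x = count + 11` → x = 34
`b = count * 2 - 2` → b = 44
`count = x + b` → count = 78
`x = count - x` → x = 44
So b = 44

Answer: 44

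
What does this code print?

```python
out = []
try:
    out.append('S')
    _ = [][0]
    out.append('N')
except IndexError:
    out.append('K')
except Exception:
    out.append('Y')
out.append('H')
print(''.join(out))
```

Execution trace: 'S' (try body) → 'K' (except IndexError) → 'H' (after the try/except). Output: SKH

Answer: SKH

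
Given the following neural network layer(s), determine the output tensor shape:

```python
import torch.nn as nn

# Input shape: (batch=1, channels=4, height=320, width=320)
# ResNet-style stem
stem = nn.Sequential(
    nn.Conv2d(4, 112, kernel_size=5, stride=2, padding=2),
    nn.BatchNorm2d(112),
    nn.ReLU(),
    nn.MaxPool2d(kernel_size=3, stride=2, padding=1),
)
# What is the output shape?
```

Input: (1, 4, 320, 320) -> after Conv2d 5x5 stride=2: (1, 112, 160, 160) -> Output: (1, 112, 80, 80)

Answer: (1, 112, 80, 80)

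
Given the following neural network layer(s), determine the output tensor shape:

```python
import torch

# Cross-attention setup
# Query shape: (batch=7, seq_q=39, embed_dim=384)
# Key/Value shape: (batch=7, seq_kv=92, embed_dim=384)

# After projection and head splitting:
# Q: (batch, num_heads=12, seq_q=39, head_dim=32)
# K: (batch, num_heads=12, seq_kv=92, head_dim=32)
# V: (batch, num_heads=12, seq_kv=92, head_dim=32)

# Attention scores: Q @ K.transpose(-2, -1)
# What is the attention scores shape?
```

Input: (7, 39, 384) -> Output: (7, 12, 39, 92)

Answer: (7, 12, 39, 92)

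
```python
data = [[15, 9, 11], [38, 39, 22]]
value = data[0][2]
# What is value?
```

Trace:
`data = [[15, 9, 11], [38, 39, 22]]` → data = [[15, 9, 11], [38, 39, 22]]
`value = data[0][2]` → value = 11
So value = 11

Answer: 11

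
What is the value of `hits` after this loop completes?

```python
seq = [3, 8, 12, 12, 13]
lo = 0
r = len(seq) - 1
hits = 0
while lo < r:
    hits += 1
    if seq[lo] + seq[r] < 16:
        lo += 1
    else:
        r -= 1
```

Steps to find pair summing to 16
`hits` takes the values: 0 → 1 → 2 → 3 → 4

Answer: 4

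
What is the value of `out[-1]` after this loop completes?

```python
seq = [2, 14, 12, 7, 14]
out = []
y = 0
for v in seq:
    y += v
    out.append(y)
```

Cumulative sum ends at 49
`out` takes the values: [] → [2] → [2, 16] → [2, 16, 28] → [2, 16, 28, 35] → [2, 16, 28, 35, 49]
So `out[-1]` = 49

Answer: 49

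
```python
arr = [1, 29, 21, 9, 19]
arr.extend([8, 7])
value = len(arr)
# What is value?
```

Trace:
`arr = [1, 29, 21, 9, 19]` → arr = [1, 29, 21, 9, 19]
`arr.extend([8, 7])` → arr = [1, 29, 21, 9, 19, 8, 7]
`value = len(arr)` → value = 7
So value = 7

Answer: 7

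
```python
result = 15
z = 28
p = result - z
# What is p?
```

Trace:
`result = 15` → result = 15
`z = 28` → z = 28
`p = result - z` → p = -13
So p = -13

Answer: -13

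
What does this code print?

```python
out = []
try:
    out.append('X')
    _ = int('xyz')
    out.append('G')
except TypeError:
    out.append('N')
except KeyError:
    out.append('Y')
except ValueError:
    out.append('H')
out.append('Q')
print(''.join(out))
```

Execution trace: 'X' (try body) → 'H' (except ValueError) → 'Q' (after the try/except). Output: XHQ

Answer: XHQ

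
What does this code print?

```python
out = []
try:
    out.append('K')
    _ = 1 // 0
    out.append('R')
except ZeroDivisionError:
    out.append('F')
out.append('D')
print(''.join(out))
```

Execution trace: 'K' (try body) → 'F' (except ZeroDivisionError) → 'D' (after the try/except). Output: KFD

Answer: KFD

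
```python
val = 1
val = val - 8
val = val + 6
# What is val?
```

Trace:
`val = 1` → val = 1
`val = val - 8` → val = -7
`val = val + 6` → val = -1
So val = -1

Answer: -1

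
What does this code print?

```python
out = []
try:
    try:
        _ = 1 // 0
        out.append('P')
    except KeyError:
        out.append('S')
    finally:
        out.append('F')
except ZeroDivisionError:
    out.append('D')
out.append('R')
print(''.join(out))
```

Execution trace: 'F' (finally) → 'D' (outer except ZeroDivisionError) → 'R' (after the try/except). Output: FDR

Answer: FDR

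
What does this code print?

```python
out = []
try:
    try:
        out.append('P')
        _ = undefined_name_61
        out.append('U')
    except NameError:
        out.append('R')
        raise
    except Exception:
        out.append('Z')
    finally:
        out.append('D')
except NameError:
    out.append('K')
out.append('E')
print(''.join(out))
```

Execution trace: 'P' (try body) → 'R' (except NameError) → 'D' (finally) → 'K' (outer except NameError) → 'E' (after the try/except). Output: PRDKE

Answer: PRDKE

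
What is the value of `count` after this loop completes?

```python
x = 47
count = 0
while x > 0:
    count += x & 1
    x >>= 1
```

Count set bits in 47 (binary: 0b101111)
`count` takes the values: 0 → 1 → 2 → 3 → 4 → 5

Answer: 5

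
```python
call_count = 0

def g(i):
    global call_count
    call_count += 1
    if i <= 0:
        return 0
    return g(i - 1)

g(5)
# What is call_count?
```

Linear recursion stepping by 1: 6 calls from i=5 down to ≤0.

Answer: 6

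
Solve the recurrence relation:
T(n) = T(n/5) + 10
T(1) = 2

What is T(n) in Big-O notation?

Each step divides n by 5 and adds 10. After log_5(n) steps we reach T(1)=2. So T(n) = 10·log_5(n) + 2 = O(log n).

Answer: O(log n)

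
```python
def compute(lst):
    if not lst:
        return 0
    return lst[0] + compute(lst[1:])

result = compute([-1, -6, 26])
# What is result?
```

(-1) + (-6) + 26 + 0 = 19

Answer: 19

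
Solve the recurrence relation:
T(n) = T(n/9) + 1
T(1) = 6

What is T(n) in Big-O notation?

Each step divides n by 9 and adds 1. After log_9(n) steps we reach T(1)=6. So T(n) = 1·log_9(n) + 6 = O(log n).

Answer: O(log n)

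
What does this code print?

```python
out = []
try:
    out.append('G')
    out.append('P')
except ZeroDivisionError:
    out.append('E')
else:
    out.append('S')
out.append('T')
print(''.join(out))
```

Execution trace: 'G' (try body) → 'P' (try body, no exception) → 'S' (else) → 'T' (after the try/except). Output: GPST

Answer: GPST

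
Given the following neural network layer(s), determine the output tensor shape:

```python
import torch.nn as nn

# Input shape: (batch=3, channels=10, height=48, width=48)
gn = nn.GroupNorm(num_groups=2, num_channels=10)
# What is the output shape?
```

Input: (3, 10, 48, 48) -> Output: (3, 10, 48, 48)

Answer: (3, 10, 48, 48)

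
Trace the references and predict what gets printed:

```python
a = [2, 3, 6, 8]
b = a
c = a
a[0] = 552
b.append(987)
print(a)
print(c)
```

Key concept: multiple aliases.
Step by step:
`a = [2, 3, 6, 8]` → a = [2, 3, 6, 8]
`b = a` → b = [2, 3, 6, 8] (same object as a)
`c = a` → c = [2, 3, 6, 8] (same object as a, b)
`a[0] = 552` → a = [552, 3, 6, 8] (same object as b, c); b = [552, 3, 6, 8] (same object as a, c); c = [552, 3, 6, 8] (same object as a, b)
`b.append(987)` → a = [552, 3, 6, 8, 987] (same object as b, c); b = [552, 3, 6, 8, 987] (same object as a, c); c = [552, 3, 6, 8, 987] (same object as a, b)
`print(a)` → prints [552, 3, 6, 8, 987]
`print(c)` → prints [552, 3, 6, 8, 987]

Answer:
[552, 3, 6, 8, 987]
[552, 3, 6, 8, 987]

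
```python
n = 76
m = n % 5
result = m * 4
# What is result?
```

Trace:
`n = 76` → n = 76
`m = n % 5` → m = 1
`result = m * 4` → result = 4
So result = 4

Answer: 4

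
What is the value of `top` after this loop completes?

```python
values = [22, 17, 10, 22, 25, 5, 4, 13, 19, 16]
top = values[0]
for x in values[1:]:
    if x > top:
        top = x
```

Maximum of [22, 17, 10, 22, 25, 5, 4, 13, 19, 16]
`top` takes the values: 22 → 25

Answer: 25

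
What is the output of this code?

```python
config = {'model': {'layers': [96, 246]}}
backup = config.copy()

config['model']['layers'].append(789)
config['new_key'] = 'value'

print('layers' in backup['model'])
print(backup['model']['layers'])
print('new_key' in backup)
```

Key concept: shallow copy gotcha with nested dict.
Step by step:
`config = {'model': {'layers': [96, 246]}}` → config = {'model': {'layers': [96, 246]}}
`backup = config.copy()` → backup = {'model': {'layers': [96, 246]}}
`config['model']['layers'].append(789)` → config = {'model': {'layers': [96, 246, 789]}}; backup = {'model': {'layers': [96, 246, 789]}}
`config['new_key'] = 'value'` → config = {'model': {'layers': [96, 246, 789]}, 'new_key': 'value'}
`print('layers' in backup['model'])` → prints True
`print(backup['model']['layers'])` → prints [96, 246, 789]
`print('new_key' in backup)` → prints False

Answer:
True
[96, 246, 789]
False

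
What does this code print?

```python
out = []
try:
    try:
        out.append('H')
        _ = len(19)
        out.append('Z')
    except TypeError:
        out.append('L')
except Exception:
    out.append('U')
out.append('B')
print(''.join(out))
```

Execution trace: 'H' (inner try body) → 'L' (inner except TypeError) → 'B' (after the try/except). Output: HLB

Answer: HLB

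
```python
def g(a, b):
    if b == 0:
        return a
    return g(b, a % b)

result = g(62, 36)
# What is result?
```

g(62, 36) -> g(36, 26) -> g(26, 10) -> g(10, 6) -> g(6, 4) -> g(4, 2) -> g(2, 0) -> 2

Answer: 2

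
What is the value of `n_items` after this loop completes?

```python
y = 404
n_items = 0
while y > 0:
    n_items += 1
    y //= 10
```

Count digits by repeated division by 10
`n_items` takes the values: 0 → 1 → 2 → 3

Answer: 3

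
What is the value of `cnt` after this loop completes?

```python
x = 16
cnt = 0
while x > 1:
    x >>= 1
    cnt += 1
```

Count right shifts until 1
`cnt` takes the values: 0 → 1 → 2 → 3 → 4

Answer: 4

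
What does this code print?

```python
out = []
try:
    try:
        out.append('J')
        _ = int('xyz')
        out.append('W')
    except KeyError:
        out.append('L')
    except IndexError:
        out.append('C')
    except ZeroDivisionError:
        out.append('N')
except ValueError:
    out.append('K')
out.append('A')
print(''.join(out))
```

Execution trace: 'J' (try body) → 'K' (outer except ValueError) → 'A' (after the try/except). Output: JKA

Answer: JKA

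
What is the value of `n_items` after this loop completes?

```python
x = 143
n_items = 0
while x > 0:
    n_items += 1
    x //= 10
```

Count digits by repeated division by 10
`n_items` takes the values: 0 → 1 → 2 → 3

Answer: 3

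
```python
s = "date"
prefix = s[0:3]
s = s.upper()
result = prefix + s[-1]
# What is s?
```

Trace:
`s = "date"` → s = 'date'
`prefix = s[0:3]` → prefix = 'dat'
`s = s.upper()` → s = 'DATE'
`result = prefix + s[-1]` → result = 'datE'
So s = 'DATE'

Answer: 'DATE'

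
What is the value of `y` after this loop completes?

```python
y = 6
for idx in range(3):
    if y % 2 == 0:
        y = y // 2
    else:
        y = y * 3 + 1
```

Collatz-style transformation from 6
`y` takes the values: 6 → 3 → 10 → 5

Answer: 5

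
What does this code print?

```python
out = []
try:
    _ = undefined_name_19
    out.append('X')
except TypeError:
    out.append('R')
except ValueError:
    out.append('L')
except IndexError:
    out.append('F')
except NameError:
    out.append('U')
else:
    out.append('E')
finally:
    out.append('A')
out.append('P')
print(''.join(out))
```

Execution trace: 'U' (except NameError) → 'A' (finally) → 'P' (after the try/except). Output: UAP

Answer: UAP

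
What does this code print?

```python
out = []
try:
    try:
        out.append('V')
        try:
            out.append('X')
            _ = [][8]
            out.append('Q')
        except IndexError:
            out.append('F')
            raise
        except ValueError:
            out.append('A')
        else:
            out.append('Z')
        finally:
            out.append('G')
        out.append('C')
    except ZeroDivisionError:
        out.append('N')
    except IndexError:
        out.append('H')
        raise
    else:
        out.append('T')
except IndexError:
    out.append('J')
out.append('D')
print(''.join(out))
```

Execution trace: 'V' (try body) → 'X' (inner try body) → 'F' (inner except IndexError) → 'G' (inner finally) → 'H' (except IndexError) → 'J' (outer except IndexError) → 'D' (after the try/except). Output: VXFGHJD

Answer: VXFGHJD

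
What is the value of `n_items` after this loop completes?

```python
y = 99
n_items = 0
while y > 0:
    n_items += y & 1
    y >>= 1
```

Count set bits in 99 (binary: 0b1100011)
`n_items` takes the values: 0 → 1 → 2 → 3 → 4

Answer: 4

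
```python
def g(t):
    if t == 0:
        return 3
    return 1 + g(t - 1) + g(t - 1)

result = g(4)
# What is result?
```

g(t) = 1 + 2·g(t-1), g(0)=3. Closed form: (3+1)·2^4 - 1 = 63.

Answer: 63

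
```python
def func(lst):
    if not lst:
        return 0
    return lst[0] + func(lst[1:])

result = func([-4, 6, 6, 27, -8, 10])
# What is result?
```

(-4) + 6 + 6 + 27 + (-8) + 10 + 0 = 37

Answer: 37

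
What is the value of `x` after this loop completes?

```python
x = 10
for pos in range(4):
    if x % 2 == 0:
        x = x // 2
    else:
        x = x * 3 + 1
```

Collatz-style transformation from 10
`x` takes the values: 10 → 5 → 16 → 8 → 4

Answer: 4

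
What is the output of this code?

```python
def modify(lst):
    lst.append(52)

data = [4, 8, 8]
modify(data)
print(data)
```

Key concept: function modifies passed list.
Step by step:
`data = [4, 8, 8]` → data = [4, 8, 8]
`modify(data)` → data = [4, 8, 8, 52]
`print(data)` → prints [4, 8, 8, 52]

Answer: [4, 8, 8, 52]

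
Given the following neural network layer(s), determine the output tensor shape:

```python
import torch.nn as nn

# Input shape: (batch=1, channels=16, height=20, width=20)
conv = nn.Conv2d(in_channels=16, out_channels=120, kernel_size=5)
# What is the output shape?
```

Input: (1, 16, 20, 20) -> Output: (1, 120, 16, 16)

Answer: (1, 120, 16, 16)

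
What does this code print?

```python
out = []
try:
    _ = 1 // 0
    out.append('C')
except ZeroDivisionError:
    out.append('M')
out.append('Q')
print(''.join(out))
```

Execution trace: 'M' (except ZeroDivisionError) → 'Q' (after the try/except). Output: MQ

Answer: MQ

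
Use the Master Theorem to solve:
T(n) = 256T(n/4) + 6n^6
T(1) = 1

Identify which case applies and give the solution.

a=256, b=4, f(n)=6n^6. log_4(256) = 4. Since c=6 > 4 and the regularity condition holds (256(n/4)^6 = (256/4^6)n^6 with 256/4^6 < 1), Case 3 applies: T(n) = Θ(f(n)) = O(n^6).

Answer: O(n^6) - Case 3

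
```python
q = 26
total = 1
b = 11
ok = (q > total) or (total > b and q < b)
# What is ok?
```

Trace:
`q = 26` → q = 26
`total = 1` → total = 1
`b = 11` → b = 11
`ok = (q > total) or (total > b and q < b)` → ok = True
So ok = True

Answer: True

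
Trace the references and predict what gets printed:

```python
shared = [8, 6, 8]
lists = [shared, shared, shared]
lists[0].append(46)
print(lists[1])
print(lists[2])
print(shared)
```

Key concept: list of same reference.
Step by step:
`shared = [8, 6, 8]` → shared = [8, 6, 8]
`lists = [shared, shared, shared]` → lists = [[8, 6, 8], [8, 6, 8], [8, 6, 8]]
`lists[0].append(46)` → shared = [8, 6, 8, 46]; lists = [[8, 6, 8, 46], [8, 6, 8, 46], [8, 6, 8, 46]]
`print(lists[1])` → prints [8, 6, 8, 46]
`print(lists[2])` → prints [8, 6, 8, 46]
`print(shared)` → prints [8, 6, 8, 46]

Answer:
[8, 6, 8, 46]
[8, 6, 8, 46]
[8, 6, 8, 46]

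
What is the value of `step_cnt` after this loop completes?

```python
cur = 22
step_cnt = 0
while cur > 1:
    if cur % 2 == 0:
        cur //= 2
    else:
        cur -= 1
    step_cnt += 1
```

Steps to reduce 22 to 1
`step_cnt` takes the values: 0 → 1 → 2 → 3 → 4 → 5 → 6

Answer: 6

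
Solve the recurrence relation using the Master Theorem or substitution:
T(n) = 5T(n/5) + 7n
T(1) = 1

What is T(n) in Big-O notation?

By Master Theorem: a=5, b=5, f(n)=7n. Since log_5(5) = 1 and f(n) = Θ(n^1), Case 2 applies. T(n) = O(n log n).

Answer: O(n log n)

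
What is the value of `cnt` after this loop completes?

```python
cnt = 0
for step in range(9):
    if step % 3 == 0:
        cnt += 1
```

Count numbers divisible by 3 in range(9)
`cnt` takes the values: 0 → 1 → 2 → 3

Answer: 3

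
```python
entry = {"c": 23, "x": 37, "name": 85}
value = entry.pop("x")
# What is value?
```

Trace:
`entry = {"c": 23, "x": 37, "name": 85}` → entry = {'c': 23, 'x': 37, 'name': 85}
`value = entry.pop("x")` → entry = {'c': 23, 'name': 85}; value = 37
So value = 37

Answer: 37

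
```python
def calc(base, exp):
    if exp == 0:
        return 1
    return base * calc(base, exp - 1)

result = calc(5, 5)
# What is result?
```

calc(5, 5) = 5 * 5 * 5 * 5 * 5 = 3125

Answer: 3125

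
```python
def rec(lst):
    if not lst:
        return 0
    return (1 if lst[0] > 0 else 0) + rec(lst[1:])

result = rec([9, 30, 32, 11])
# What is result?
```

Count of positive elements in [9, 30, 32, 11] = 4

Answer: 4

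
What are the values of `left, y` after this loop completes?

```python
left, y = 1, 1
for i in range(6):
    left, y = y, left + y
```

Fibonacci: after 6 iterations
`left, y` takes the values: (1, 1) → (1, 2) → (2, 3) → (3, 5) → (5, 8) → (8, 13) → (13, 21)

Answer: 13, 21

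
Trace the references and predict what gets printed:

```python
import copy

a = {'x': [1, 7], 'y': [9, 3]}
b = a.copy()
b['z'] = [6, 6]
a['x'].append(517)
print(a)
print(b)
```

Key concept: shallow copy of dict with mutable values.
Step by step:
`a = {'x': [1, 7], 'y': [9, 3]}` → a = {'x': [1, 7], 'y': [9, 3]}
`b = a.copy()` → b = {'x': [1, 7], 'y': [9, 3]}
`b['z'] = [6, 6]` → b = {'x': [1, 7], 'y': [9, 3], 'z': [6, 6]}
`a['x'].append(517)` → a = {'x': [1, 7, 517], 'y': [9, 3]}; b = {'x': [1, 7, 517], 'y': [9, 3], 'z': [6, 6]}
`print(a)` → prints {'x': [1, 7, 517], 'y': [9, 3]}
`print(b)` → prints {'x': [1, 7, 517], 'y': [9, 3], 'z': [6, 6]}

Answer:
{'x': [1, 7, 517], 'y': [9, 3]}
{'x': [1, 7, 517], 'y': [9, 3], 'z': [6, 6]}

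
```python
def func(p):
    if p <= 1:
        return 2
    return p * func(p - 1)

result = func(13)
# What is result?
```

func(13) = 13 * 12 * 11 * 10 * 9 * 8 * 7 * 6 * 5 * 4 * 3 * 2 * 2 = 12454041600

Answer: 12454041600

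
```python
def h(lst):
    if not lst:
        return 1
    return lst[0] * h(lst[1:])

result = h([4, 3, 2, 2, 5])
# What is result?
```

Product over [4, 3, 2, 2, 5] = 4 * 3 * 2 * 2 * 5 = 240

Answer: 240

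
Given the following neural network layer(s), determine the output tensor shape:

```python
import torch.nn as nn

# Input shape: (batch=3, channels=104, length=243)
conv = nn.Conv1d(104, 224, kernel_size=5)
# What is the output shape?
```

Input: (3, 104, 243) -> Output: (3, 224, 239)

Answer: (3, 224, 239)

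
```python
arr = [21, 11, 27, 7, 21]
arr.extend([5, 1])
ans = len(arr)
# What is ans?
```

Trace:
`arr = [21, 11, 27, 7, 21]` → arr = [21, 11, 27, 7, 21]
`arr.extend([5, 1])` → arr = [21, 11, 27, 7, 21, 5, 1]
`ans = len(arr)` → ans = 7
So ans = 7

Answer: 7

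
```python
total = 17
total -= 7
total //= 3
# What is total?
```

Trace:
`total = 17` → total = 17
`total -= 7` → total = 10
`total //= 3` → total = 3
So total = 3

Answer: 3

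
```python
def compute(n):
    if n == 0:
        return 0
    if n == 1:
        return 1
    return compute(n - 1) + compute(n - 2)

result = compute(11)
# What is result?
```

Build up from base cases: compute(0)=0, compute(1)=1, compute(2)=1, compute(3)=2, compute(4)=3, compute(5)=5, compute(6)=8, ..., compute(11)=89

Answer: 89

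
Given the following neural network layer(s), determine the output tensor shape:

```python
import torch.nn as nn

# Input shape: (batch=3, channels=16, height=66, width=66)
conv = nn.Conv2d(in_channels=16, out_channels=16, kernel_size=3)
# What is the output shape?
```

Input: (3, 16, 66, 66) -> Output: (3, 16, 64, 64)

Answer: (3, 16, 64, 64)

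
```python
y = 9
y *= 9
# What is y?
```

Trace:
`y = 9` → y = 9
`y *= 9` → y = 81
So y = 81

Answer: 81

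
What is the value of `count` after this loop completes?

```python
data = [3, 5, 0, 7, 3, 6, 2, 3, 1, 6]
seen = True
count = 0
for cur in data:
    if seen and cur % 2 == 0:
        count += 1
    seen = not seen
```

Count even values at even positions
`count` takes the values: 0 → 1 → 2

Answer: 2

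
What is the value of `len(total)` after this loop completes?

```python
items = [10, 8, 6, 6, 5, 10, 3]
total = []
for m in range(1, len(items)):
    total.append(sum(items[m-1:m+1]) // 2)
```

Number of 2-element averages
`total` takes the values: [] → [9] → [9, 7] → [9, 7, 6] → [9, 7, 6, 5] → [9, 7, 6, 5, 7] → [9, 7, 6, 5, 7, 6]
So `len(total)` = 6

Answer: 6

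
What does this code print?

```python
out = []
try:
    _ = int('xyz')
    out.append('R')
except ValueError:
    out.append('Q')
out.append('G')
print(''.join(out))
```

Execution trace: 'Q' (except ValueError) → 'G' (after the try/except). Output: QG

Answer: QG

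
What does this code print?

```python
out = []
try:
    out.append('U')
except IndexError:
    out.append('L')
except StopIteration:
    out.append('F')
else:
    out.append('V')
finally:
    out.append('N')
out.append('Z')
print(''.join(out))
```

Execution trace: 'U' (try body, no exception) → 'V' (else) → 'N' (finally) → 'Z' (after the try/except). Output: UVNZ

Answer: UVNZ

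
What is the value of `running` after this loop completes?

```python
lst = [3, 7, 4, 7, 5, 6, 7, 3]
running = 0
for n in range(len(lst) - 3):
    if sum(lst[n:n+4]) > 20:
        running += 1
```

Count windows with sum > 20
`running` takes the values: 0 → 1 → 2 → 3 → 4 → 5

Answer: 5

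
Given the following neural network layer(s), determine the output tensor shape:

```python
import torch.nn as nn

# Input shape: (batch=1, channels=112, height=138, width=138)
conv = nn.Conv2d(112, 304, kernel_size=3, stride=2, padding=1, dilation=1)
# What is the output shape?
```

Input: (1, 112, 138, 138) -> Output: (1, 304, 69, 69)

Answer: (1, 304, 69, 69)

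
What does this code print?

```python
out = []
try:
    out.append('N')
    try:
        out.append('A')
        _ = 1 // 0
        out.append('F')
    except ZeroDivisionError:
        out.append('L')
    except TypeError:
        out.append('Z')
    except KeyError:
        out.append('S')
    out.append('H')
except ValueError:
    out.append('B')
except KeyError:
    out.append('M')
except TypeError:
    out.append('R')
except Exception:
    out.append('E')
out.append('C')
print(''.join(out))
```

Execution trace: 'N' (try body) → 'A' (inner try body) → 'L' (inner except ZeroDivisionError) → 'H' (try body, no exception) → 'C' (after the try/except). Output: NALHC

Answer: NALHC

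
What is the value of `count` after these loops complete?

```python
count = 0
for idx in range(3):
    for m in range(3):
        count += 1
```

3 * 3 = 9
`count` takes the values: 0 → 1 → 2 → 3 → 4 → 5 → 6 → 7 → 8 → 9

Answer: 9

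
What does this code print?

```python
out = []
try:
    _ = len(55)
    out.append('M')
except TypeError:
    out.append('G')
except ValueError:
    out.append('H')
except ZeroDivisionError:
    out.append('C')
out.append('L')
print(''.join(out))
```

Execution trace: 'G' (except TypeError) → 'L' (after the try/except). Output: GL

Answer: GL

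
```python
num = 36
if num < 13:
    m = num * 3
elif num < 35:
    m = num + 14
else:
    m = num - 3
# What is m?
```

Trace:
`num = 36` → num = 36
`if num < 13: ...` → num < 13 is False, num < 35 is False, take else branch → m = 33
So m = 33

Answer: 33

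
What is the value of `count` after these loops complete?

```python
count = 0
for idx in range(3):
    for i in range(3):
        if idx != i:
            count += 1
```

3² - 3 (exclude diagonal)
`count` takes the values: 0 → 1 → 2 → 3 → 4 → 5 → 6

Answer: 6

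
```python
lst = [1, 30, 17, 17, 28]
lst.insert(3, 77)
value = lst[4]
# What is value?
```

Trace:
`lst = [1, 30, 17, 17, 28]` → lst = [1, 30, 17, 17, 28]
`lst.insert(3, 77)` → lst = [1, 30, 17, 77, 17, 28]
`value = lst[4]` → value = 17
So value = 17

Answer: 17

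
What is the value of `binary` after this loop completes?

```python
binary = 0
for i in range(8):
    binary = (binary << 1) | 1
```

Build 8 consecutive 1-bits: 0b11111111
`binary` takes the values: 0 → 1 → 3 → 7 → 15 → 31 → 63 → 127 → 255

Answer: 255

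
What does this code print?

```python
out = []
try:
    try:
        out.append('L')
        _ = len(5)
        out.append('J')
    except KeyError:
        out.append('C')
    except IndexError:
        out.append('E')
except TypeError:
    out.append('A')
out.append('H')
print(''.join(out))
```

Execution trace: 'L' (try body) → 'A' (outer except TypeError) → 'H' (after the try/except). Output: LAH

Answer: LAH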